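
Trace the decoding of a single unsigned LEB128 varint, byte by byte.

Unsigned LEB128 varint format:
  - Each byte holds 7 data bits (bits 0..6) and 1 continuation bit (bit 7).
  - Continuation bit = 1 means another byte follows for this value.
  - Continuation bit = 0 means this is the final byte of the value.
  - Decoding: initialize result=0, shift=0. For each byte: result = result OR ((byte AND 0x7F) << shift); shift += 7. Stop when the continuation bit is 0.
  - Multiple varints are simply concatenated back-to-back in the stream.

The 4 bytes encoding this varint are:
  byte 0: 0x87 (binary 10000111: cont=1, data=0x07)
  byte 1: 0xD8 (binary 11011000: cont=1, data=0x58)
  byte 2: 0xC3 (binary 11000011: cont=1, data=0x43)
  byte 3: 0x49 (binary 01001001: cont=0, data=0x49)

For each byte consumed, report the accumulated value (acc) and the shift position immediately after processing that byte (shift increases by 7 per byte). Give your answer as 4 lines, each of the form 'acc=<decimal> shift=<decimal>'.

byte 0=0x87: payload=0x07=7, contrib = 7<<0 = 7; acc -> 7, shift -> 7
byte 1=0xD8: payload=0x58=88, contrib = 88<<7 = 11264; acc -> 11271, shift -> 14
byte 2=0xC3: payload=0x43=67, contrib = 67<<14 = 1097728; acc -> 1108999, shift -> 21
byte 3=0x49: payload=0x49=73, contrib = 73<<21 = 153092096; acc -> 154201095, shift -> 28

Answer: acc=7 shift=7
acc=11271 shift=14
acc=1108999 shift=21
acc=154201095 shift=28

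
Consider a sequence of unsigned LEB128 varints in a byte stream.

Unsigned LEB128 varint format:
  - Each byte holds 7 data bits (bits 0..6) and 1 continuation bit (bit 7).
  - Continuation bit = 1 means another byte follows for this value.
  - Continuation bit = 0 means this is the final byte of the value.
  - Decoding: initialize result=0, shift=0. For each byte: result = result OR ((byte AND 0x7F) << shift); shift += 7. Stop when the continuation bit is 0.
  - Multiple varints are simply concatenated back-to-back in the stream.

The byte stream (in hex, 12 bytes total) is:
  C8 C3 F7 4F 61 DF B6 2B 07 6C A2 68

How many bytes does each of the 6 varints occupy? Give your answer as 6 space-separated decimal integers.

Answer: 4 1 3 1 1 2

Derivation:
  byte[0]=0xC8 cont=1 payload=0x48=72: acc |= 72<<0 -> acc=72 shift=7
  byte[1]=0xC3 cont=1 payload=0x43=67: acc |= 67<<7 -> acc=8648 shift=14
  byte[2]=0xF7 cont=1 payload=0x77=119: acc |= 119<<14 -> acc=1958344 shift=21
  byte[3]=0x4F cont=0 payload=0x4F=79: acc |= 79<<21 -> acc=167633352 shift=28 [end]
Varint 1: bytes[0:4] = C8 C3 F7 4F -> value 167633352 (4 byte(s))
  byte[4]=0x61 cont=0 payload=0x61=97: acc |= 97<<0 -> acc=97 shift=7 [end]
Varint 2: bytes[4:5] = 61 -> value 97 (1 byte(s))
  byte[5]=0xDF cont=1 payload=0x5F=95: acc |= 95<<0 -> acc=95 shift=7
  byte[6]=0xB6 cont=1 payload=0x36=54: acc |= 54<<7 -> acc=7007 shift=14
  byte[7]=0x2B cont=0 payload=0x2B=43: acc |= 43<<14 -> acc=711519 shift=21 [end]
Varint 3: bytes[5:8] = DF B6 2B -> value 711519 (3 byte(s))
  byte[8]=0x07 cont=0 payload=0x07=7: acc |= 7<<0 -> acc=7 shift=7 [end]
Varint 4: bytes[8:9] = 07 -> value 7 (1 byte(s))
  byte[9]=0x6C cont=0 payload=0x6C=108: acc |= 108<<0 -> acc=108 shift=7 [end]
Varint 5: bytes[9:10] = 6C -> value 108 (1 byte(s))
  byte[10]=0xA2 cont=1 payload=0x22=34: acc |= 34<<0 -> acc=34 shift=7
  byte[11]=0x68 cont=0 payload=0x68=104: acc |= 104<<7 -> acc=13346 shift=14 [end]
Varint 6: bytes[10:12] = A2 68 -> value 13346 (2 byte(s))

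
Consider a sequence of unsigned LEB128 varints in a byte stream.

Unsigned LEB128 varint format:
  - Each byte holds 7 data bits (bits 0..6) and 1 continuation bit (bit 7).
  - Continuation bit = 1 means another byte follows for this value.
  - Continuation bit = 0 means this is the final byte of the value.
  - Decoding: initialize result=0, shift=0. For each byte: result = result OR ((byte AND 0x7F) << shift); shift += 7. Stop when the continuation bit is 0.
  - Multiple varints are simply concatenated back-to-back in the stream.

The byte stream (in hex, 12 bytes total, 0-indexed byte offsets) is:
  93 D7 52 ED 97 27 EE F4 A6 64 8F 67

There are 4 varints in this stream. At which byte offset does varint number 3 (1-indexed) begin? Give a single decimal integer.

  byte[0]=0x93 cont=1 payload=0x13=19: acc |= 19<<0 -> acc=19 shift=7
  byte[1]=0xD7 cont=1 payload=0x57=87: acc |= 87<<7 -> acc=11155 shift=14
  byte[2]=0x52 cont=0 payload=0x52=82: acc |= 82<<14 -> acc=1354643 shift=21 [end]
Varint 1: bytes[0:3] = 93 D7 52 -> value 1354643 (3 byte(s))
  byte[3]=0xED cont=1 payload=0x6D=109: acc |= 109<<0 -> acc=109 shift=7
  byte[4]=0x97 cont=1 payload=0x17=23: acc |= 23<<7 -> acc=3053 shift=14
  byte[5]=0x27 cont=0 payload=0x27=39: acc |= 39<<14 -> acc=642029 shift=21 [end]
Varint 2: bytes[3:6] = ED 97 27 -> value 642029 (3 byte(s))
  byte[6]=0xEE cont=1 payload=0x6E=110: acc |= 110<<0 -> acc=110 shift=7
  byte[7]=0xF4 cont=1 payload=0x74=116: acc |= 116<<7 -> acc=14958 shift=14
  byte[8]=0xA6 cont=1 payload=0x26=38: acc |= 38<<14 -> acc=637550 shift=21
  byte[9]=0x64 cont=0 payload=0x64=100: acc |= 100<<21 -> acc=210352750 shift=28 [end]
Varint 3: bytes[6:10] = EE F4 A6 64 -> value 210352750 (4 byte(s))
  byte[10]=0x8F cont=1 payload=0x0F=15: acc |= 15<<0 -> acc=15 shift=7
  byte[11]=0x67 cont=0 payload=0x67=103: acc |= 103<<7 -> acc=13199 shift=14 [end]
Varint 4: bytes[10:12] = 8F 67 -> value 13199 (2 byte(s))

Answer: 6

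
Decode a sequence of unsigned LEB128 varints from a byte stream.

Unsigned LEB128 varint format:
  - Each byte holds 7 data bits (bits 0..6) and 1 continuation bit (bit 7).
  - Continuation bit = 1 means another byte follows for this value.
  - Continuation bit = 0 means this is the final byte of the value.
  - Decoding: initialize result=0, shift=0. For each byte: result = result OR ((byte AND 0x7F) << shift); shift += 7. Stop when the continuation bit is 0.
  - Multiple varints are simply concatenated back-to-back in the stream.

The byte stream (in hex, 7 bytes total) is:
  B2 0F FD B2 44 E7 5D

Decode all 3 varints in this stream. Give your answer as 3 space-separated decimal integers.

Answer: 1970 1120637 12007

Derivation:
  byte[0]=0xB2 cont=1 payload=0x32=50: acc |= 50<<0 -> acc=50 shift=7
  byte[1]=0x0F cont=0 payload=0x0F=15: acc |= 15<<7 -> acc=1970 shift=14 [end]
Varint 1: bytes[0:2] = B2 0F -> value 1970 (2 byte(s))
  byte[2]=0xFD cont=1 payload=0x7D=125: acc |= 125<<0 -> acc=125 shift=7
  byte[3]=0xB2 cont=1 payload=0x32=50: acc |= 50<<7 -> acc=6525 shift=14
  byte[4]=0x44 cont=0 payload=0x44=68: acc |= 68<<14 -> acc=1120637 shift=21 [end]
Varint 2: bytes[2:5] = FD B2 44 -> value 1120637 (3 byte(s))
  byte[5]=0xE7 cont=1 payload=0x67=103: acc |= 103<<0 -> acc=103 shift=7
  byte[6]=0x5D cont=0 payload=0x5D=93: acc |= 93<<7 -> acc=12007 shift=14 [end]
Varint 3: bytes[5:7] = E7 5D -> value 12007 (2 byte(s))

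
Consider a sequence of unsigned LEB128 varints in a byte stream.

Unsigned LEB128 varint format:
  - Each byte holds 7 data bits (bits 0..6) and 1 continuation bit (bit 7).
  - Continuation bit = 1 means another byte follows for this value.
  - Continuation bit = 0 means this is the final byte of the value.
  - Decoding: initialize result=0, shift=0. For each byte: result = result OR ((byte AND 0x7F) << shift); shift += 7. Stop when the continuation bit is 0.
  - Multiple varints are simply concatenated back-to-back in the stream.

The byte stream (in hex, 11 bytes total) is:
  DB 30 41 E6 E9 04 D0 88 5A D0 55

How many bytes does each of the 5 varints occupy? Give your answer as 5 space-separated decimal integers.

Answer: 2 1 3 3 2

Derivation:
  byte[0]=0xDB cont=1 payload=0x5B=91: acc |= 91<<0 -> acc=91 shift=7
  byte[1]=0x30 cont=0 payload=0x30=48: acc |= 48<<7 -> acc=6235 shift=14 [end]
Varint 1: bytes[0:2] = DB 30 -> value 6235 (2 byte(s))
  byte[2]=0x41 cont=0 payload=0x41=65: acc |= 65<<0 -> acc=65 shift=7 [end]
Varint 2: bytes[2:3] = 41 -> value 65 (1 byte(s))
  byte[3]=0xE6 cont=1 payload=0x66=102: acc |= 102<<0 -> acc=102 shift=7
  byte[4]=0xE9 cont=1 payload=0x69=105: acc |= 105<<7 -> acc=13542 shift=14
  byte[5]=0x04 cont=0 payload=0x04=4: acc |= 4<<14 -> acc=79078 shift=21 [end]
Varint 3: bytes[3:6] = E6 E9 04 -> value 79078 (3 byte(s))
  byte[6]=0xD0 cont=1 payload=0x50=80: acc |= 80<<0 -> acc=80 shift=7
  byte[7]=0x88 cont=1 payload=0x08=8: acc |= 8<<7 -> acc=1104 shift=14
  byte[8]=0x5A cont=0 payload=0x5A=90: acc |= 90<<14 -> acc=1475664 shift=21 [end]
Varint 4: bytes[6:9] = D0 88 5A -> value 1475664 (3 byte(s))
  byte[9]=0xD0 cont=1 payload=0x50=80: acc |= 80<<0 -> acc=80 shift=7
  byte[10]=0x55 cont=0 payload=0x55=85: acc |= 85<<7 -> acc=10960 shift=14 [end]
Varint 5: bytes[9:11] = D0 55 -> value 10960 (2 byte(s))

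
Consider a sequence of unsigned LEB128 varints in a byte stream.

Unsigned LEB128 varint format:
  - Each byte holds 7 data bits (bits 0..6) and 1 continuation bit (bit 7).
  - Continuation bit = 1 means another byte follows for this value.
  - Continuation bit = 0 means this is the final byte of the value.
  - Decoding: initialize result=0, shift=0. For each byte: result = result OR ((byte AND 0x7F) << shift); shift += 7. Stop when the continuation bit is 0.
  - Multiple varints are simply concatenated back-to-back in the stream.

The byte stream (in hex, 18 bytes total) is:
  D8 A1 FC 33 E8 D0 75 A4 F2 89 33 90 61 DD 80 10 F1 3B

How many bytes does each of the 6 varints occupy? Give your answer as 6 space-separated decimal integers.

Answer: 4 3 4 2 3 2

Derivation:
  byte[0]=0xD8 cont=1 payload=0x58=88: acc |= 88<<0 -> acc=88 shift=7
  byte[1]=0xA1 cont=1 payload=0x21=33: acc |= 33<<7 -> acc=4312 shift=14
  byte[2]=0xFC cont=1 payload=0x7C=124: acc |= 124<<14 -> acc=2035928 shift=21
  byte[3]=0x33 cont=0 payload=0x33=51: acc |= 51<<21 -> acc=108990680 shift=28 [end]
Varint 1: bytes[0:4] = D8 A1 FC 33 -> value 108990680 (4 byte(s))
  byte[4]=0xE8 cont=1 payload=0x68=104: acc |= 104<<0 -> acc=104 shift=7
  byte[5]=0xD0 cont=1 payload=0x50=80: acc |= 80<<7 -> acc=10344 shift=14
  byte[6]=0x75 cont=0 payload=0x75=117: acc |= 117<<14 -> acc=1927272 shift=21 [end]
Varint 2: bytes[4:7] = E8 D0 75 -> value 1927272 (3 byte(s))
  byte[7]=0xA4 cont=1 payload=0x24=36: acc |= 36<<0 -> acc=36 shift=7
  byte[8]=0xF2 cont=1 payload=0x72=114: acc |= 114<<7 -> acc=14628 shift=14
  byte[9]=0x89 cont=1 payload=0x09=9: acc |= 9<<14 -> acc=162084 shift=21
  byte[10]=0x33 cont=0 payload=0x33=51: acc |= 51<<21 -> acc=107116836 shift=28 [end]
Varint 3: bytes[7:11] = A4 F2 89 33 -> value 107116836 (4 byte(s))
  byte[11]=0x90 cont=1 payload=0x10=16: acc |= 16<<0 -> acc=16 shift=7
  byte[12]=0x61 cont=0 payload=0x61=97: acc |= 97<<7 -> acc=12432 shift=14 [end]
Varint 4: bytes[11:13] = 90 61 -> value 12432 (2 byte(s))
  byte[13]=0xDD cont=1 payload=0x5D=93: acc |= 93<<0 -> acc=93 shift=7
  byte[14]=0x80 cont=1 payload=0x00=0: acc |= 0<<7 -> acc=93 shift=14
  byte[15]=0x10 cont=0 payload=0x10=16: acc |= 16<<14 -> acc=262237 shift=21 [end]
Varint 5: bytes[13:16] = DD 80 10 -> value 262237 (3 byte(s))
  byte[16]=0xF1 cont=1 payload=0x71=113: acc |= 113<<0 -> acc=113 shift=7
  byte[17]=0x3B cont=0 payload=0x3B=59: acc |= 59<<7 -> acc=7665 shift=14 [end]
Varint 6: bytes[16:18] = F1 3B -> value 7665 (2 byte(s))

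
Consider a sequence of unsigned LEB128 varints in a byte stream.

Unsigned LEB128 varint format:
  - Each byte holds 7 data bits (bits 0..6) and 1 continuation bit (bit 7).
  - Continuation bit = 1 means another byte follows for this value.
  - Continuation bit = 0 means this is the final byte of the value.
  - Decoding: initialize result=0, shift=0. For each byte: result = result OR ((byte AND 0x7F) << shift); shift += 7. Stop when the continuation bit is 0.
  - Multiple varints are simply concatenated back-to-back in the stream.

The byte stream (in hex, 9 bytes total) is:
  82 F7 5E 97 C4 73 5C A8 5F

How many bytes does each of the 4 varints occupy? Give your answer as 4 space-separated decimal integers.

  byte[0]=0x82 cont=1 payload=0x02=2: acc |= 2<<0 -> acc=2 shift=7
  byte[1]=0xF7 cont=1 payload=0x77=119: acc |= 119<<7 -> acc=15234 shift=14
  byte[2]=0x5E cont=0 payload=0x5E=94: acc |= 94<<14 -> acc=1555330 shift=21 [end]
Varint 1: bytes[0:3] = 82 F7 5E -> value 1555330 (3 byte(s))
  byte[3]=0x97 cont=1 payload=0x17=23: acc |= 23<<0 -> acc=23 shift=7
  byte[4]=0xC4 cont=1 payload=0x44=68: acc |= 68<<7 -> acc=8727 shift=14
  byte[5]=0x73 cont=0 payload=0x73=115: acc |= 115<<14 -> acc=1892887 shift=21 [end]
Varint 2: bytes[3:6] = 97 C4 73 -> value 1892887 (3 byte(s))
  byte[6]=0x5C cont=0 payload=0x5C=92: acc |= 92<<0 -> acc=92 shift=7 [end]
Varint 3: bytes[6:7] = 5C -> value 92 (1 byte(s))
  byte[7]=0xA8 cont=1 payload=0x28=40: acc |= 40<<0 -> acc=40 shift=7
  byte[8]=0x5F cont=0 payload=0x5F=95: acc |= 95<<7 -> acc=12200 shift=14 [end]
Varint 4: bytes[7:9] = A8 5F -> value 12200 (2 byte(s))

Answer: 3 3 1 2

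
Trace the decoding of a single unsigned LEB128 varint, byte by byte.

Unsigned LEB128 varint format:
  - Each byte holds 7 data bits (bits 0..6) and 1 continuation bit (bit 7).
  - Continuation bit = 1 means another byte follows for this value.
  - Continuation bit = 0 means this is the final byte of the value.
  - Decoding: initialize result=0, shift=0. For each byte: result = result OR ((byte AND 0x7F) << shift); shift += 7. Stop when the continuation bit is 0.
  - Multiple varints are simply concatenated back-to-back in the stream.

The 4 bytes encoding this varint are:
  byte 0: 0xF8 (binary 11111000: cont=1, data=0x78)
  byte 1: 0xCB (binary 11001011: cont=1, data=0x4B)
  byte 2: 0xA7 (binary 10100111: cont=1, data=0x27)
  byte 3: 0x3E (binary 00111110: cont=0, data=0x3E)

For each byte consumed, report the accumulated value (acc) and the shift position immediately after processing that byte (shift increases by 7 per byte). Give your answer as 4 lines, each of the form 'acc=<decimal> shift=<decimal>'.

byte 0=0xF8: payload=0x78=120, contrib = 120<<0 = 120; acc -> 120, shift -> 7
byte 1=0xCB: payload=0x4B=75, contrib = 75<<7 = 9600; acc -> 9720, shift -> 14
byte 2=0xA7: payload=0x27=39, contrib = 39<<14 = 638976; acc -> 648696, shift -> 21
byte 3=0x3E: payload=0x3E=62, contrib = 62<<21 = 130023424; acc -> 130672120, shift -> 28

Answer: acc=120 shift=7
acc=9720 shift=14
acc=648696 shift=21
acc=130672120 shift=28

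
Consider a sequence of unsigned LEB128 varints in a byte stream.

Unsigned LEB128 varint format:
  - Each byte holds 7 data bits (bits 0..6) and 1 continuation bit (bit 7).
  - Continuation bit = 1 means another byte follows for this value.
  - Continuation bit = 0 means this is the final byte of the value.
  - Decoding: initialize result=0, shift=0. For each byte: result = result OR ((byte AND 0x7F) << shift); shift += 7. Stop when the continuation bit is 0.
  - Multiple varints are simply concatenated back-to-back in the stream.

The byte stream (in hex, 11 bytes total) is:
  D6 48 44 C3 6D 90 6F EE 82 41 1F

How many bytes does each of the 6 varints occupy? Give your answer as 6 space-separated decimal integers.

Answer: 2 1 2 2 3 1

Derivation:
  byte[0]=0xD6 cont=1 payload=0x56=86: acc |= 86<<0 -> acc=86 shift=7
  byte[1]=0x48 cont=0 payload=0x48=72: acc |= 72<<7 -> acc=9302 shift=14 [end]
Varint 1: bytes[0:2] = D6 48 -> value 9302 (2 byte(s))
  byte[2]=0x44 cont=0 payload=0x44=68: acc |= 68<<0 -> acc=68 shift=7 [end]
Varint 2: bytes[2:3] = 44 -> value 68 (1 byte(s))
  byte[3]=0xC3 cont=1 payload=0x43=67: acc |= 67<<0 -> acc=67 shift=7
  byte[4]=0x6D cont=0 payload=0x6D=109: acc |= 109<<7 -> acc=14019 shift=14 [end]
Varint 3: bytes[3:5] = C3 6D -> value 14019 (2 byte(s))
  byte[5]=0x90 cont=1 payload=0x10=16: acc |= 16<<0 -> acc=16 shift=7
  byte[6]=0x6F cont=0 payload=0x6F=111: acc |= 111<<7 -> acc=14224 shift=14 [end]
Varint 4: bytes[5:7] = 90 6F -> value 14224 (2 byte(s))
  byte[7]=0xEE cont=1 payload=0x6E=110: acc |= 110<<0 -> acc=110 shift=7
  byte[8]=0x82 cont=1 payload=0x02=2: acc |= 2<<7 -> acc=366 shift=14
  byte[9]=0x41 cont=0 payload=0x41=65: acc |= 65<<14 -> acc=1065326 shift=21 [end]
Varint 5: bytes[7:10] = EE 82 41 -> value 1065326 (3 byte(s))
  byte[10]=0x1F cont=0 payload=0x1F=31: acc |= 31<<0 -> acc=31 shift=7 [end]
Varint 6: bytes[10:11] = 1F -> value 31 (1 byte(s))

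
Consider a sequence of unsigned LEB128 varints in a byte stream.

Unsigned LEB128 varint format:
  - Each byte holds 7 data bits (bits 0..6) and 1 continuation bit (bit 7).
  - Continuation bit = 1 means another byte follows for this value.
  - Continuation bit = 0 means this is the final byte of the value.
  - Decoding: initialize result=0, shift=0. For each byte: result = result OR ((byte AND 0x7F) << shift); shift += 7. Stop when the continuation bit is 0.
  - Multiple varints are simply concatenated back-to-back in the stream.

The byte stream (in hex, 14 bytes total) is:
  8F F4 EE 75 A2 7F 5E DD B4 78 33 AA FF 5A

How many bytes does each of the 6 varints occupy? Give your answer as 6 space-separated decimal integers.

  byte[0]=0x8F cont=1 payload=0x0F=15: acc |= 15<<0 -> acc=15 shift=7
  byte[1]=0xF4 cont=1 payload=0x74=116: acc |= 116<<7 -> acc=14863 shift=14
  byte[2]=0xEE cont=1 payload=0x6E=110: acc |= 110<<14 -> acc=1817103 shift=21
  byte[3]=0x75 cont=0 payload=0x75=117: acc |= 117<<21 -> acc=247183887 shift=28 [end]
Varint 1: bytes[0:4] = 8F F4 EE 75 -> value 247183887 (4 byte(s))
  byte[4]=0xA2 cont=1 payload=0x22=34: acc |= 34<<0 -> acc=34 shift=7
  byte[5]=0x7F cont=0 payload=0x7F=127: acc |= 127<<7 -> acc=16290 shift=14 [end]
Varint 2: bytes[4:6] = A2 7F -> value 16290 (2 byte(s))
  byte[6]=0x5E cont=0 payload=0x5E=94: acc |= 94<<0 -> acc=94 shift=7 [end]
Varint 3: bytes[6:7] = 5E -> value 94 (1 byte(s))
  byte[7]=0xDD cont=1 payload=0x5D=93: acc |= 93<<0 -> acc=93 shift=7
  byte[8]=0xB4 cont=1 payload=0x34=52: acc |= 52<<7 -> acc=6749 shift=14
  byte[9]=0x78 cont=0 payload=0x78=120: acc |= 120<<14 -> acc=1972829 shift=21 [end]
Varint 4: bytes[7:10] = DD B4 78 -> value 1972829 (3 byte(s))
  byte[10]=0x33 cont=0 payload=0x33=51: acc |= 51<<0 -> acc=51 shift=7 [end]
Varint 5: bytes[10:11] = 33 -> value 51 (1 byte(s))
  byte[11]=0xAA cont=1 payload=0x2A=42: acc |= 42<<0 -> acc=42 shift=7
  byte[12]=0xFF cont=1 payload=0x7F=127: acc |= 127<<7 -> acc=16298 shift=14
  byte[13]=0x5A cont=0 payload=0x5A=90: acc |= 90<<14 -> acc=1490858 shift=21 [end]
Varint 6: bytes[11:14] = AA FF 5A -> value 1490858 (3 byte(s))

Answer: 4 2 1 3 1 3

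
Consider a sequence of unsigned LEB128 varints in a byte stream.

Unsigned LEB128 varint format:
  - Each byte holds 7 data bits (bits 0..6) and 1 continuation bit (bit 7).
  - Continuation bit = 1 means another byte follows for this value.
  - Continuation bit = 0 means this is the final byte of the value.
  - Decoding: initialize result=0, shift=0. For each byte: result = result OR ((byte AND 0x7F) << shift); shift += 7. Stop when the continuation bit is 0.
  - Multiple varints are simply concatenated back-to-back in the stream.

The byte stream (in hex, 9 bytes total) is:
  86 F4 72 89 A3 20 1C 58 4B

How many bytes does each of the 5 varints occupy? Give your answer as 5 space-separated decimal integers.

Answer: 3 3 1 1 1

Derivation:
  byte[0]=0x86 cont=1 payload=0x06=6: acc |= 6<<0 -> acc=6 shift=7
  byte[1]=0xF4 cont=1 payload=0x74=116: acc |= 116<<7 -> acc=14854 shift=14
  byte[2]=0x72 cont=0 payload=0x72=114: acc |= 114<<14 -> acc=1882630 shift=21 [end]
Varint 1: bytes[0:3] = 86 F4 72 -> value 1882630 (3 byte(s))
  byte[3]=0x89 cont=1 payload=0x09=9: acc |= 9<<0 -> acc=9 shift=7
  byte[4]=0xA3 cont=1 payload=0x23=35: acc |= 35<<7 -> acc=4489 shift=14
  byte[5]=0x20 cont=0 payload=0x20=32: acc |= 32<<14 -> acc=528777 shift=21 [end]
Varint 2: bytes[3:6] = 89 A3 20 -> value 528777 (3 byte(s))
  byte[6]=0x1C cont=0 payload=0x1C=28: acc |= 28<<0 -> acc=28 shift=7 [end]
Varint 3: bytes[6:7] = 1C -> value 28 (1 byte(s))
  byte[7]=0x58 cont=0 payload=0x58=88: acc |= 88<<0 -> acc=88 shift=7 [end]
Varint 4: bytes[7:8] = 58 -> value 88 (1 byte(s))
  byte[8]=0x4B cont=0 payload=0x4B=75: acc |= 75<<0 -> acc=75 shift=7 [end]
Varint 5: bytes[8:9] = 4B -> value 75 (1 byte(s))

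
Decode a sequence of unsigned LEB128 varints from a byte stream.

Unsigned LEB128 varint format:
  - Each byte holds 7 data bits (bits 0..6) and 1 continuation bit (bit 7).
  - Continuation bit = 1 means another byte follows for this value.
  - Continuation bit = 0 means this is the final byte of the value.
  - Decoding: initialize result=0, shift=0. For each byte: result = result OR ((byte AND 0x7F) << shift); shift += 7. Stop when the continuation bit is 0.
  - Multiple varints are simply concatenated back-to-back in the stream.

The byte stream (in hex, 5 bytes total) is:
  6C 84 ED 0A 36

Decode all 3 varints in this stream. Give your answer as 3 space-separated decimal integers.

  byte[0]=0x6C cont=0 payload=0x6C=108: acc |= 108<<0 -> acc=108 shift=7 [end]
Varint 1: bytes[0:1] = 6C -> value 108 (1 byte(s))
  byte[1]=0x84 cont=1 payload=0x04=4: acc |= 4<<0 -> acc=4 shift=7
  byte[2]=0xED cont=1 payload=0x6D=109: acc |= 109<<7 -> acc=13956 shift=14
  byte[3]=0x0A cont=0 payload=0x0A=10: acc |= 10<<14 -> acc=177796 shift=21 [end]
Varint 2: bytes[1:4] = 84 ED 0A -> value 177796 (3 byte(s))
  byte[4]=0x36 cont=0 payload=0x36=54: acc |= 54<<0 -> acc=54 shift=7 [end]
Varint 3: bytes[4:5] = 36 -> value 54 (1 byte(s))

Answer: 108 177796 54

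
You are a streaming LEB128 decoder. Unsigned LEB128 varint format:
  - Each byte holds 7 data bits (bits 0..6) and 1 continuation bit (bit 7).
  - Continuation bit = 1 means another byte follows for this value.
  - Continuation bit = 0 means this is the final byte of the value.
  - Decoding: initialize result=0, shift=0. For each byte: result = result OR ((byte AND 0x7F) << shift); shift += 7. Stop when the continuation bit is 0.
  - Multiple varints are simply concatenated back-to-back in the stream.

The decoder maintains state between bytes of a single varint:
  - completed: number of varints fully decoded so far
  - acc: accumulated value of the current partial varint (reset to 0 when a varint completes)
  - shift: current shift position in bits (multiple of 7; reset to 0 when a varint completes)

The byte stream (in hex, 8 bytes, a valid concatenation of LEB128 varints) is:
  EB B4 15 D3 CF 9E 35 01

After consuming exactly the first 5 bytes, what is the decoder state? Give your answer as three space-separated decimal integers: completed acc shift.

byte[0]=0xEB cont=1 payload=0x6B: acc |= 107<<0 -> completed=0 acc=107 shift=7
byte[1]=0xB4 cont=1 payload=0x34: acc |= 52<<7 -> completed=0 acc=6763 shift=14
byte[2]=0x15 cont=0 payload=0x15: varint #1 complete (value=350827); reset -> completed=1 acc=0 shift=0
byte[3]=0xD3 cont=1 payload=0x53: acc |= 83<<0 -> completed=1 acc=83 shift=7
byte[4]=0xCF cont=1 payload=0x4F: acc |= 79<<7 -> completed=1 acc=10195 shift=14

Answer: 1 10195 14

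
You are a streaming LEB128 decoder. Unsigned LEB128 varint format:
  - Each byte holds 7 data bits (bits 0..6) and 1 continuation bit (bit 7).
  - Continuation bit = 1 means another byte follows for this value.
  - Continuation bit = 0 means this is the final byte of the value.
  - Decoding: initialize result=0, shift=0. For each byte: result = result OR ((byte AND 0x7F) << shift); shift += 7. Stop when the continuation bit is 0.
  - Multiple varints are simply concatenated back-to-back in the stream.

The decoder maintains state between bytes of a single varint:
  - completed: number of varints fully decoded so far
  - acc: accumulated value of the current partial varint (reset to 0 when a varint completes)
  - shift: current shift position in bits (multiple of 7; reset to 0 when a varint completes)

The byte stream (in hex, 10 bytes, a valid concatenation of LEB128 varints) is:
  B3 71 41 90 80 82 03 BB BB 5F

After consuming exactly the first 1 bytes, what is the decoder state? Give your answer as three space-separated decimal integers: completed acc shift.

byte[0]=0xB3 cont=1 payload=0x33: acc |= 51<<0 -> completed=0 acc=51 shift=7

Answer: 0 51 7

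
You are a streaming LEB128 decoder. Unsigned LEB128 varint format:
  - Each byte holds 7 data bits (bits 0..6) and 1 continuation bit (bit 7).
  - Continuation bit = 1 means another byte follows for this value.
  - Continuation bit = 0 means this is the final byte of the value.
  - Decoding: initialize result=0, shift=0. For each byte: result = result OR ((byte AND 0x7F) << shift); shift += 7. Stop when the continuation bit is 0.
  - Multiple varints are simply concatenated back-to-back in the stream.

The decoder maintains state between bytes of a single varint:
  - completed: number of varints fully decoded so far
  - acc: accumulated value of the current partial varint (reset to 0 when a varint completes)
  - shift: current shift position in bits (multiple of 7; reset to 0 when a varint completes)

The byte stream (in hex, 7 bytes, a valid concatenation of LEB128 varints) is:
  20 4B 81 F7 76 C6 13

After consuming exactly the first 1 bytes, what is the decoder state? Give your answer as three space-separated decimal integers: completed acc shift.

Answer: 1 0 0

Derivation:
byte[0]=0x20 cont=0 payload=0x20: varint #1 complete (value=32); reset -> completed=1 acc=0 shift=0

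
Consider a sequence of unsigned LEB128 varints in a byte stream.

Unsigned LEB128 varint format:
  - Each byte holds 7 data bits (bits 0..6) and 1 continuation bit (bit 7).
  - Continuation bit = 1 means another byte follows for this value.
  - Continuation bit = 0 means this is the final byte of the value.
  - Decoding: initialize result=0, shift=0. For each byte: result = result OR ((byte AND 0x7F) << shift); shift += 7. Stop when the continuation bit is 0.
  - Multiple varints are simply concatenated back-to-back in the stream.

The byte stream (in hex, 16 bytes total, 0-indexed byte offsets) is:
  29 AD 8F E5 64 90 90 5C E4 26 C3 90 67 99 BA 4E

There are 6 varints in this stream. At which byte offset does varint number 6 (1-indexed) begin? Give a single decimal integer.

Answer: 13

Derivation:
  byte[0]=0x29 cont=0 payload=0x29=41: acc |= 41<<0 -> acc=41 shift=7 [end]
Varint 1: bytes[0:1] = 29 -> value 41 (1 byte(s))
  byte[1]=0xAD cont=1 payload=0x2D=45: acc |= 45<<0 -> acc=45 shift=7
  byte[2]=0x8F cont=1 payload=0x0F=15: acc |= 15<<7 -> acc=1965 shift=14
  byte[3]=0xE5 cont=1 payload=0x65=101: acc |= 101<<14 -> acc=1656749 shift=21
  byte[4]=0x64 cont=0 payload=0x64=100: acc |= 100<<21 -> acc=211371949 shift=28 [end]
Varint 2: bytes[1:5] = AD 8F E5 64 -> value 211371949 (4 byte(s))
  byte[5]=0x90 cont=1 payload=0x10=16: acc |= 16<<0 -> acc=16 shift=7
  byte[6]=0x90 cont=1 payload=0x10=16: acc |= 16<<7 -> acc=2064 shift=14
  byte[7]=0x5C cont=0 payload=0x5C=92: acc |= 92<<14 -> acc=1509392 shift=21 [end]
Varint 3: bytes[5:8] = 90 90 5C -> value 1509392 (3 byte(s))
  byte[8]=0xE4 cont=1 payload=0x64=100: acc |= 100<<0 -> acc=100 shift=7
  byte[9]=0x26 cont=0 payload=0x26=38: acc |= 38<<7 -> acc=4964 shift=14 [end]
Varint 4: bytes[8:10] = E4 26 -> value 4964 (2 byte(s))
  byte[10]=0xC3 cont=1 payload=0x43=67: acc |= 67<<0 -> acc=67 shift=7
  byte[11]=0x90 cont=1 payload=0x10=16: acc |= 16<<7 -> acc=2115 shift=14
  byte[12]=0x67 cont=0 payload=0x67=103: acc |= 103<<14 -> acc=1689667 shift=21 [end]
Varint 5: bytes[10:13] = C3 90 67 -> value 1689667 (3 byte(s))
  byte[13]=0x99 cont=1 payload=0x19=25: acc |= 25<<0 -> acc=25 shift=7
  byte[14]=0xBA cont=1 payload=0x3A=58: acc |= 58<<7 -> acc=7449 shift=14
  byte[15]=0x4E cont=0 payload=0x4E=78: acc |= 78<<14 -> acc=1285401 shift=21 [end]
Varint 6: bytes[13:16] = 99 BA 4E -> value 1285401 (3 byte(s))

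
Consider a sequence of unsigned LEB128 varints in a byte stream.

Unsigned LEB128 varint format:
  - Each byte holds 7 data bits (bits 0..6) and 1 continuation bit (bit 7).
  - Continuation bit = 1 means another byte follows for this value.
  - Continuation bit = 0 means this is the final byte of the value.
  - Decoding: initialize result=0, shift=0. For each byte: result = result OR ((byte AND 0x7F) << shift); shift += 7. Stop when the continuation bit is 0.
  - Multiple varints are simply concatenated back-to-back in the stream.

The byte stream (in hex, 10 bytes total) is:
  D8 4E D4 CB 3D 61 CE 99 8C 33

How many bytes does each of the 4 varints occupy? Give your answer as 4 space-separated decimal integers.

Answer: 2 3 1 4

Derivation:
  byte[0]=0xD8 cont=1 payload=0x58=88: acc |= 88<<0 -> acc=88 shift=7
  byte[1]=0x4E cont=0 payload=0x4E=78: acc |= 78<<7 -> acc=10072 shift=14 [end]
Varint 1: bytes[0:2] = D8 4E -> value 10072 (2 byte(s))
  byte[2]=0xD4 cont=1 payload=0x54=84: acc |= 84<<0 -> acc=84 shift=7
  byte[3]=0xCB cont=1 payload=0x4B=75: acc |= 75<<7 -> acc=9684 shift=14
  byte[4]=0x3D cont=0 payload=0x3D=61: acc |= 61<<14 -> acc=1009108 shift=21 [end]
Varint 2: bytes[2:5] = D4 CB 3D -> value 1009108 (3 byte(s))
  byte[5]=0x61 cont=0 payload=0x61=97: acc |= 97<<0 -> acc=97 shift=7 [end]
Varint 3: bytes[5:6] = 61 -> value 97 (1 byte(s))
  byte[6]=0xCE cont=1 payload=0x4E=78: acc |= 78<<0 -> acc=78 shift=7
  byte[7]=0x99 cont=1 payload=0x19=25: acc |= 25<<7 -> acc=3278 shift=14
  byte[8]=0x8C cont=1 payload=0x0C=12: acc |= 12<<14 -> acc=199886 shift=21
  byte[9]=0x33 cont=0 payload=0x33=51: acc |= 51<<21 -> acc=107154638 shift=28 [end]
Varint 4: bytes[6:10] = CE 99 8C 33 -> value 107154638 (4 byte(s))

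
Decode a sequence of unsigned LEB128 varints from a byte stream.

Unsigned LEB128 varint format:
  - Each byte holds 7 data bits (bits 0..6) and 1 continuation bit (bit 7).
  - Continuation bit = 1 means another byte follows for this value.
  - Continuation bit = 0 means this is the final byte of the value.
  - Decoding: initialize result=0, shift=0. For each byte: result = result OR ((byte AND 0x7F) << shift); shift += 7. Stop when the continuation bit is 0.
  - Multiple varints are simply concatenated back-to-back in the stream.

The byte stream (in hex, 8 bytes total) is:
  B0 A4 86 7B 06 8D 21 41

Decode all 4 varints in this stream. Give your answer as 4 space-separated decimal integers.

Answer: 258052656 6 4237 65

Derivation:
  byte[0]=0xB0 cont=1 payload=0x30=48: acc |= 48<<0 -> acc=48 shift=7
  byte[1]=0xA4 cont=1 payload=0x24=36: acc |= 36<<7 -> acc=4656 shift=14
  byte[2]=0x86 cont=1 payload=0x06=6: acc |= 6<<14 -> acc=102960 shift=21
  byte[3]=0x7B cont=0 payload=0x7B=123: acc |= 123<<21 -> acc=258052656 shift=28 [end]
Varint 1: bytes[0:4] = B0 A4 86 7B -> value 258052656 (4 byte(s))
  byte[4]=0x06 cont=0 payload=0x06=6: acc |= 6<<0 -> acc=6 shift=7 [end]
Varint 2: bytes[4:5] = 06 -> value 6 (1 byte(s))
  byte[5]=0x8D cont=1 payload=0x0D=13: acc |= 13<<0 -> acc=13 shift=7
  byte[6]=0x21 cont=0 payload=0x21=33: acc |= 33<<7 -> acc=4237 shift=14 [end]
Varint 3: bytes[5:7] = 8D 21 -> value 4237 (2 byte(s))
  byte[7]=0x41 cont=0 payload=0x41=65: acc |= 65<<0 -> acc=65 shift=7 [end]
Varint 4: bytes[7:8] = 41 -> value 65 (1 byte(s))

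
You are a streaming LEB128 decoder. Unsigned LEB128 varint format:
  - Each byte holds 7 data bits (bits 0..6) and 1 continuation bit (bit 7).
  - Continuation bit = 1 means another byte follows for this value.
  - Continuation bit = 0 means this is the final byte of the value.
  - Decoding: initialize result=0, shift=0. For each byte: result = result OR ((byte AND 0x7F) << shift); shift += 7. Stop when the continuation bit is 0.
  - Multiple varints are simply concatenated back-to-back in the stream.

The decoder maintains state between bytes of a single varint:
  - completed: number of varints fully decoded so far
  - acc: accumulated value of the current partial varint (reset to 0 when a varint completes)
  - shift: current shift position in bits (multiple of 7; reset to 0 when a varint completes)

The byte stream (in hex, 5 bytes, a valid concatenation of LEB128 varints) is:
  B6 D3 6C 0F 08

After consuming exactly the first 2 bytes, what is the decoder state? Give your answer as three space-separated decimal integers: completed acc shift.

byte[0]=0xB6 cont=1 payload=0x36: acc |= 54<<0 -> completed=0 acc=54 shift=7
byte[1]=0xD3 cont=1 payload=0x53: acc |= 83<<7 -> completed=0 acc=10678 shift=14

Answer: 0 10678 14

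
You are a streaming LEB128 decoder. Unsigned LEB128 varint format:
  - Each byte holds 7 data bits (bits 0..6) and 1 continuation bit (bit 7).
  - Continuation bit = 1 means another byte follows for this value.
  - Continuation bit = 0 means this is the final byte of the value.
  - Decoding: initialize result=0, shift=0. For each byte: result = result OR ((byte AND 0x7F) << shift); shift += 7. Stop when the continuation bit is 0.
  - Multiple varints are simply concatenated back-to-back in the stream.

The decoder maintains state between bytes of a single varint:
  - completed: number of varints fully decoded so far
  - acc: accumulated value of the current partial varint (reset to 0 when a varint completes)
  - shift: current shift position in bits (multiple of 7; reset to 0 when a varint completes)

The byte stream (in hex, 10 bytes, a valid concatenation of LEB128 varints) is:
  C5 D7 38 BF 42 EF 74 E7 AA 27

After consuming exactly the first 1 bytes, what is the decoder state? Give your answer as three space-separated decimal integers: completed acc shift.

Answer: 0 69 7

Derivation:
byte[0]=0xC5 cont=1 payload=0x45: acc |= 69<<0 -> completed=0 acc=69 shift=7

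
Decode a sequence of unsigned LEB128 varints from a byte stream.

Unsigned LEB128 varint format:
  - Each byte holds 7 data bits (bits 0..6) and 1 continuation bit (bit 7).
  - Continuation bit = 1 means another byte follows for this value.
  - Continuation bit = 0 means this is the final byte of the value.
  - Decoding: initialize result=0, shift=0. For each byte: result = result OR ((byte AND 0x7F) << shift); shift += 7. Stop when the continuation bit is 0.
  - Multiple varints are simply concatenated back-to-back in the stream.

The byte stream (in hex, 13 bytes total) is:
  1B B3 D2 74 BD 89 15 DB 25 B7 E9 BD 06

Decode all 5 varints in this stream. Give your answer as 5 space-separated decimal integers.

Answer: 27 1911091 345277 4827 13595831

Derivation:
  byte[0]=0x1B cont=0 payload=0x1B=27: acc |= 27<<0 -> acc=27 shift=7 [end]
Varint 1: bytes[0:1] = 1B -> value 27 (1 byte(s))
  byte[1]=0xB3 cont=1 payload=0x33=51: acc |= 51<<0 -> acc=51 shift=7
  byte[2]=0xD2 cont=1 payload=0x52=82: acc |= 82<<7 -> acc=10547 shift=14
  byte[3]=0x74 cont=0 payload=0x74=116: acc |= 116<<14 -> acc=1911091 shift=21 [end]
Varint 2: bytes[1:4] = B3 D2 74 -> value 1911091 (3 byte(s))
  byte[4]=0xBD cont=1 payload=0x3D=61: acc |= 61<<0 -> acc=61 shift=7
  byte[5]=0x89 cont=1 payload=0x09=9: acc |= 9<<7 -> acc=1213 shift=14
  byte[6]=0x15 cont=0 payload=0x15=21: acc |= 21<<14 -> acc=345277 shift=21 [end]
Varint 3: bytes[4:7] = BD 89 15 -> value 345277 (3 byte(s))
  byte[7]=0xDB cont=1 payload=0x5B=91: acc |= 91<<0 -> acc=91 shift=7
  byte[8]=0x25 cont=0 payload=0x25=37: acc |= 37<<7 -> acc=4827 shift=14 [end]
Varint 4: bytes[7:9] = DB 25 -> value 4827 (2 byte(s))
  byte[9]=0xB7 cont=1 payload=0x37=55: acc |= 55<<0 -> acc=55 shift=7
  byte[10]=0xE9 cont=1 payload=0x69=105: acc |= 105<<7 -> acc=13495 shift=14
  byte[11]=0xBD cont=1 payload=0x3D=61: acc |= 61<<14 -> acc=1012919 shift=21
  byte[12]=0x06 cont=0 payload=0x06=6: acc |= 6<<21 -> acc=13595831 shift=28 [end]
Varint 5: bytes[9:13] = B7 E9 BD 06 -> value 13595831 (4 byte(s))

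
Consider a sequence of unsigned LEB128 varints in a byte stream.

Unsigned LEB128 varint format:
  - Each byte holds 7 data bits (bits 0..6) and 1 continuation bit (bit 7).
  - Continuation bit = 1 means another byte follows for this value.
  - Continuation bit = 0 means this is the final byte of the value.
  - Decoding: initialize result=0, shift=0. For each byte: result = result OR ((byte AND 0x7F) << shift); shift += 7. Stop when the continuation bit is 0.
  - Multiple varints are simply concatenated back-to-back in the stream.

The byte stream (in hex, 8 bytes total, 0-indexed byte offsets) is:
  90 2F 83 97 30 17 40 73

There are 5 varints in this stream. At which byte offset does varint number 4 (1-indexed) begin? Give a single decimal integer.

  byte[0]=0x90 cont=1 payload=0x10=16: acc |= 16<<0 -> acc=16 shift=7
  byte[1]=0x2F cont=0 payload=0x2F=47: acc |= 47<<7 -> acc=6032 shift=14 [end]
Varint 1: bytes[0:2] = 90 2F -> value 6032 (2 byte(s))
  byte[2]=0x83 cont=1 payload=0x03=3: acc |= 3<<0 -> acc=3 shift=7
  byte[3]=0x97 cont=1 payload=0x17=23: acc |= 23<<7 -> acc=2947 shift=14
  byte[4]=0x30 cont=0 payload=0x30=48: acc |= 48<<14 -> acc=789379 shift=21 [end]
Varint 2: bytes[2:5] = 83 97 30 -> value 789379 (3 byte(s))
  byte[5]=0x17 cont=0 payload=0x17=23: acc |= 23<<0 -> acc=23 shift=7 [end]
Varint 3: bytes[5:6] = 17 -> value 23 (1 byte(s))
  byte[6]=0x40 cont=0 payload=0x40=64: acc |= 64<<0 -> acc=64 shift=7 [end]
Varint 4: bytes[6:7] = 40 -> value 64 (1 byte(s))
  byte[7]=0x73 cont=0 payload=0x73=115: acc |= 115<<0 -> acc=115 shift=7 [end]
Varint 5: bytes[7:8] = 73 -> value 115 (1 byte(s))

Answer: 6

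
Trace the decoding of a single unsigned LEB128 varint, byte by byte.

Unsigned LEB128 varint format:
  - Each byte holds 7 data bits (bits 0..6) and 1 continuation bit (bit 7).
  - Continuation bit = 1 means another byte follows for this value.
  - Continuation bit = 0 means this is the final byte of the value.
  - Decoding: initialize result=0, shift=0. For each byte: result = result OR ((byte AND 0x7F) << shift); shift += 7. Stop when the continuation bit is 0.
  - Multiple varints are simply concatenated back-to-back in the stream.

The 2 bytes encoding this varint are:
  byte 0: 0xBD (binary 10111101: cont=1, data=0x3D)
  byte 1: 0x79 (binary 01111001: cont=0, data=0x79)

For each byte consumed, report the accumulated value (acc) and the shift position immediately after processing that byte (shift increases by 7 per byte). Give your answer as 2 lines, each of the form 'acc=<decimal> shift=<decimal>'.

byte 0=0xBD: payload=0x3D=61, contrib = 61<<0 = 61; acc -> 61, shift -> 7
byte 1=0x79: payload=0x79=121, contrib = 121<<7 = 15488; acc -> 15549, shift -> 14

Answer: acc=61 shift=7
acc=15549 shift=14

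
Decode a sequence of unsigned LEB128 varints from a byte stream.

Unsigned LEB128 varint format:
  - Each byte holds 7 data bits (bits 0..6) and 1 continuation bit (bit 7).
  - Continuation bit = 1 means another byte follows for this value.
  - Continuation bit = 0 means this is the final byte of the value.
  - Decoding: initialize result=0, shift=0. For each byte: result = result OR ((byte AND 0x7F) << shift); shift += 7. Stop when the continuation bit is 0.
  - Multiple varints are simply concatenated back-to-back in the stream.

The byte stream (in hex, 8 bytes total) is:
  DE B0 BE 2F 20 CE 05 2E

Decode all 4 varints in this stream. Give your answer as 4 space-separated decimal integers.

  byte[0]=0xDE cont=1 payload=0x5E=94: acc |= 94<<0 -> acc=94 shift=7
  byte[1]=0xB0 cont=1 payload=0x30=48: acc |= 48<<7 -> acc=6238 shift=14
  byte[2]=0xBE cont=1 payload=0x3E=62: acc |= 62<<14 -> acc=1022046 shift=21
  byte[3]=0x2F cont=0 payload=0x2F=47: acc |= 47<<21 -> acc=99588190 shift=28 [end]
Varint 1: bytes[0:4] = DE B0 BE 2F -> value 99588190 (4 byte(s))
  byte[4]=0x20 cont=0 payload=0x20=32: acc |= 32<<0 -> acc=32 shift=7 [end]
Varint 2: bytes[4:5] = 20 -> value 32 (1 byte(s))
  byte[5]=0xCE cont=1 payload=0x4E=78: acc |= 78<<0 -> acc=78 shift=7
  byte[6]=0x05 cont=0 payload=0x05=5: acc |= 5<<7 -> acc=718 shift=14 [end]
Varint 3: bytes[5:7] = CE 05 -> value 718 (2 byte(s))
  byte[7]=0x2E cont=0 payload=0x2E=46: acc |= 46<<0 -> acc=46 shift=7 [end]
Varint 4: bytes[7:8] = 2E -> value 46 (1 byte(s))

Answer: 99588190 32 718 46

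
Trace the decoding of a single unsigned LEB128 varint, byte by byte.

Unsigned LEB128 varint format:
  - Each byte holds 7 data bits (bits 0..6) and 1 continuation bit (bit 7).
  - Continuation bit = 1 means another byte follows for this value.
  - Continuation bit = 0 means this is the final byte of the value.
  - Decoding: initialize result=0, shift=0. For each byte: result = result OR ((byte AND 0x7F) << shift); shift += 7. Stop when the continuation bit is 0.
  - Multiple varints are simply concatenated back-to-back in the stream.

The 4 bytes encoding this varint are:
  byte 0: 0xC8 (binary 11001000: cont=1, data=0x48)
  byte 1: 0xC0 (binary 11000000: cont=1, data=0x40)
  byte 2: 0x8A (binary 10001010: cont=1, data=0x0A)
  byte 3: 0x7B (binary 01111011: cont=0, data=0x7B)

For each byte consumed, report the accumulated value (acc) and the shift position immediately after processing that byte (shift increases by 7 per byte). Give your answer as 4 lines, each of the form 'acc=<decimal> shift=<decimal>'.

byte 0=0xC8: payload=0x48=72, contrib = 72<<0 = 72; acc -> 72, shift -> 7
byte 1=0xC0: payload=0x40=64, contrib = 64<<7 = 8192; acc -> 8264, shift -> 14
byte 2=0x8A: payload=0x0A=10, contrib = 10<<14 = 163840; acc -> 172104, shift -> 21
byte 3=0x7B: payload=0x7B=123, contrib = 123<<21 = 257949696; acc -> 258121800, shift -> 28

Answer: acc=72 shift=7
acc=8264 shift=14
acc=172104 shift=21
acc=258121800 shift=28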